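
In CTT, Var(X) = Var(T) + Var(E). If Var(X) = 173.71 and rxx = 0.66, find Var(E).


var_true = rxx * var_obs = 0.66 * 173.71 = 114.6486
var_error = var_obs - var_true
var_error = 173.71 - 114.6486
var_error = 59.0614

59.0614


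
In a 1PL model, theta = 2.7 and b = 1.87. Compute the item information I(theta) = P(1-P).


P = 1/(1+exp(-(2.7-1.87))) = 0.6964
I = P*(1-P) = 0.6964 * 0.3036
I = 0.2114

0.2114


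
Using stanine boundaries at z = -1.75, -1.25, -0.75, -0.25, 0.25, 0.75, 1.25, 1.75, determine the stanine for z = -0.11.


Stanine boundaries: [-1.75, -1.25, -0.75, -0.25, 0.25, 0.75, 1.25, 1.75]
z = -0.11
Check each boundary:
  z >= -1.75 -> could be stanine 2
  z >= -1.25 -> could be stanine 3
  z >= -0.75 -> could be stanine 4
  z >= -0.25 -> could be stanine 5
  z < 0.25
  z < 0.75
  z < 1.25
  z < 1.75
Highest qualifying boundary gives stanine = 5

5


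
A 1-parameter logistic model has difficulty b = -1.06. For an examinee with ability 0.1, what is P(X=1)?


theta - b = 0.1 - -1.06 = 1.16
exp(-(theta - b)) = exp(-1.16) = 0.3135
P = 1 / (1 + 0.3135)
P = 0.7613

0.7613


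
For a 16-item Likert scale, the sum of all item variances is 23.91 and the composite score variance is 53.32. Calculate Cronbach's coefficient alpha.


alpha = (k/(k-1)) * (1 - sum(si^2)/s_total^2)
= (16/15) * (1 - 23.91/53.32)
alpha = 0.5883

0.5883


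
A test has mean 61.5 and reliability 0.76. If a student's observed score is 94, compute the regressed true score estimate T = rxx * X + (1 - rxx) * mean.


T_est = rxx * X + (1 - rxx) * mean
T_est = 0.76 * 94 + 0.24 * 61.5
T_est = 71.44 + 14.76
T_est = 86.2

86.2


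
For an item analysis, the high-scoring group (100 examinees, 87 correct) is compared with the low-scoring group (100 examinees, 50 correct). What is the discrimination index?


p_upper = 87/100 = 0.87
p_lower = 50/100 = 0.5
D = 0.87 - 0.5 = 0.37

0.37


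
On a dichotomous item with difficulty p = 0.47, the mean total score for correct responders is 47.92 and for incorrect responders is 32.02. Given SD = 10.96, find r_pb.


q = 1 - p = 0.53
rpb = ((M1 - M0) / SD) * sqrt(p * q)
rpb = ((47.92 - 32.02) / 10.96) * sqrt(0.47 * 0.53)
rpb = 0.7241

0.7241


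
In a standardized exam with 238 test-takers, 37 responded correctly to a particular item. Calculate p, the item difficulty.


Item difficulty p = number correct / total examinees
p = 37 / 238
p = 0.1555

0.1555


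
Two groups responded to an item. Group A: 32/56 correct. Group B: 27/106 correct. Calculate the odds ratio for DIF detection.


Odds_A = 32/24 = 1.3333
Odds_B = 27/79 = 0.3418
OR = Odds_A / Odds_B = 1.3333 / 0.3418
Exactly, OR = (32 * 79) / (24 * 27) = 2528 / 648
OR = 3.9012

3.9012


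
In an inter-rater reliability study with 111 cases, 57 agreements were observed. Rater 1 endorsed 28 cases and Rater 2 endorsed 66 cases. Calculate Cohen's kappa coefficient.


P_o = 57/111 = 0.513514
P_e = (28*66 + 83*45) / 12321 = 0.453129
kappa = (P_o - P_e) / (1 - P_e)
kappa = (0.513514 - 0.453129) / (1 - 0.453129)
kappa = 0.1104

0.1104


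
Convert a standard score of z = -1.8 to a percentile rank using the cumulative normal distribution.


CDF(z) = 0.5 * (1 + erf(z/sqrt(2)))
erf(-1.2728) = -0.9281
CDF = 0.0359
Percentile rank = 0.0359 * 100 = 3.59

3.59


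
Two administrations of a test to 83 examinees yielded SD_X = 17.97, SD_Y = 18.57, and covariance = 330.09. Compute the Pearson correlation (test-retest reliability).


r = cov(X,Y) / (SD_X * SD_Y)
r = 330.09 / (17.97 * 18.57)
r = 330.09 / 333.7029
r = 0.9892

0.9892


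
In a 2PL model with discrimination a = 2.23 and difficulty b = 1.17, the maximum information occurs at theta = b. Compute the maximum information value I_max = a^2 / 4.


For 2PL, max info at theta = b = 1.17
I_max = a^2 / 4 = 2.23^2 / 4
= 4.9729 / 4
I_max = 1.2432

1.2432


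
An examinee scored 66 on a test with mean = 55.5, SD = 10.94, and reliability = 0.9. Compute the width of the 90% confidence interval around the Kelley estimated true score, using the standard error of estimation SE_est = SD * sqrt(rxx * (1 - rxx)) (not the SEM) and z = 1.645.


True score estimate = 0.9*66 + 0.1*55.5 = 64.95
SE_est = SD * sqrt(rxx * (1 - rxx)) = 10.94 * sqrt(0.9 * 0.1) = 10.94 * sqrt(0.09) = 3.282
CI = T_est +/- z * SE_est, so width = 2 * z * SE_est = 2 * 1.645 * 3.282
Width = 10.7978

10.7978


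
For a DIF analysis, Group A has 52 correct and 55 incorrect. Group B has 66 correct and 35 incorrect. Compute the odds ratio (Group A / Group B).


Odds_A = 52/55 = 0.9455
Odds_B = 66/35 = 1.8857
OR = Odds_A / Odds_B = 0.9455 / 1.8857
Exactly, OR = (52 * 35) / (55 * 66) = 1820 / 3630
OR = 0.5014

0.5014


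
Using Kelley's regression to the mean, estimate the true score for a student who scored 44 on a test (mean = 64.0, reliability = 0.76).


T_est = rxx * X + (1 - rxx) * mean
T_est = 0.76 * 44 + 0.24 * 64.0
T_est = 33.44 + 15.36
T_est = 48.8

48.8


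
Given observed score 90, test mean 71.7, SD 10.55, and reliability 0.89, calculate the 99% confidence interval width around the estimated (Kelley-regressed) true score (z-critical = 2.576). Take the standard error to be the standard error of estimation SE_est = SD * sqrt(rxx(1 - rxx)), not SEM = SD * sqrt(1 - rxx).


True score estimate = 0.89*90 + 0.11*71.7 = 87.987
SE_est = SD * sqrt(rxx * (1 - rxx)) = 10.55 * sqrt(0.89 * 0.11) = 10.55 * sqrt(0.0979) = 3.300987
CI = T_est +/- z * SE_est, so width = 2 * z * SE_est = 2 * 2.576 * 3.300987
Width = 17.0067

17.0067


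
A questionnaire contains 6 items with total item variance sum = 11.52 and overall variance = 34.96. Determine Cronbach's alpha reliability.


alpha = (k/(k-1)) * (1 - sum(si^2)/s_total^2)
= (6/5) * (1 - 11.52/34.96)
alpha = 0.8046

0.8046


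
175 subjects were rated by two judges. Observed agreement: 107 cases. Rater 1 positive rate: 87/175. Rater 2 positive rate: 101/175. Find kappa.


P_o = 107/175 = 0.611429
P_e = (87*101 + 88*74) / 30625 = 0.499559
kappa = (P_o - P_e) / (1 - P_e)
kappa = (0.611429 - 0.499559) / (1 - 0.499559)
kappa = 0.2235

0.2235


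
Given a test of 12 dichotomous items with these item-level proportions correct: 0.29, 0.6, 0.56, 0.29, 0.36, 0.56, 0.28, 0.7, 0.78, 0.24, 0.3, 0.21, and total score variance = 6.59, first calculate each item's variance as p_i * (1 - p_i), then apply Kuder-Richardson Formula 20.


For each item, compute p_i * q_i:
  Item 1: 0.29 * 0.71 = 0.2059
  Item 2: 0.6 * 0.4 = 0.24
  Item 3: 0.56 * 0.44 = 0.2464
  Item 4: 0.29 * 0.71 = 0.2059
  Item 5: 0.36 * 0.64 = 0.2304
  Item 6: 0.56 * 0.44 = 0.2464
  Item 7: 0.28 * 0.72 = 0.2016
  Item 8: 0.7 * 0.3 = 0.21
  Item 9: 0.78 * 0.22 = 0.1716
  Item 10: 0.24 * 0.76 = 0.1824
  Item 11: 0.3 * 0.7 = 0.21
  Item 12: 0.21 * 0.79 = 0.1659
Sum(p_i * q_i) = 0.2059 + 0.24 + 0.2464 + 0.2059 + 0.2304 + 0.2464 + 0.2016 + 0.21 + 0.1716 + 0.1824 + 0.21 + 0.1659 = 2.5165
KR-20 = (k/(k-1)) * (1 - Sum(p_i*q_i) / Var_total)
= (12/11) * (1 - 2.5165/6.59)
= 1.0909 * 0.6181
KR-20 = 0.6743

0.6743


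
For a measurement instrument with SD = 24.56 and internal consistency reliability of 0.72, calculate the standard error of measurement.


SEM = SD * sqrt(1 - rxx)
SEM = 24.56 * sqrt(1 - 0.72)
SEM = 24.56 * sqrt(0.28) = 24.56 * 0.52915
SEM = 12.9959

12.9959


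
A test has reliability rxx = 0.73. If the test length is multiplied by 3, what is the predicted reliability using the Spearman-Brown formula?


r_new = (n * rxx) / (1 + (n-1) * rxx)
r_new = (3 * 0.73) / (1 + 2 * 0.73)
r_new = 2.19 / 2.46
r_new = 0.8902

0.8902


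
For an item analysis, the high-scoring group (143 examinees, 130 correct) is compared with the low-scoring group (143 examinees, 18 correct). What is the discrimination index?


p_upper = 130/143 = 0.9091
p_lower = 18/143 = 0.1259
D = 0.9091 - 0.1259 = 0.7832

0.7832


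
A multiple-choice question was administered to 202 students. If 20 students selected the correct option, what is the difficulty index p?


Item difficulty p = number correct / total examinees
p = 20 / 202
p = 0.099

0.099


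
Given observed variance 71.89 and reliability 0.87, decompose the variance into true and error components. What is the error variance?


var_true = rxx * var_obs = 0.87 * 71.89 = 62.5443
var_error = var_obs - var_true
var_error = 71.89 - 62.5443
var_error = 9.3457

9.3457


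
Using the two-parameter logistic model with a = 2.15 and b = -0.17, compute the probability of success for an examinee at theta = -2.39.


a*(theta - b) = 2.15 * (-2.39 - -0.17) = -4.773
exp(--4.773) = 118.2735
P = 1 / (1 + 118.2735)
P = 0.0084

0.0084


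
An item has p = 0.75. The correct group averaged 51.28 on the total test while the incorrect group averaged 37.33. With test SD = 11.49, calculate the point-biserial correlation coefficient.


q = 1 - p = 0.25
rpb = ((M1 - M0) / SD) * sqrt(p * q)
rpb = ((51.28 - 37.33) / 11.49) * sqrt(0.75 * 0.25)
rpb = 0.5257

0.5257


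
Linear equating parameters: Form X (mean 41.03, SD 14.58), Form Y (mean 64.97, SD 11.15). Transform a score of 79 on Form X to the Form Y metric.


slope = SD_Y / SD_X = 11.15 / 14.58 ~ 0.7647
intercept = mean_Y - slope * mean_X = 64.97 - (11.15 / 14.58) * 41.03 ~ 33.5925
Y = slope * X + intercept. To avoid rounding drift from the rounded slope/intercept, evaluate the equivalent form Y = mean_Y + SD_Y * (X - mean_X) / SD_X at full precision:
Y = 64.97 + 11.15 * (79 - 41.03) / 14.58
Y = 64.97 + 11.15 * 37.97 / 14.58
Y = 64.97 + 423.3655 / 14.58
Y = 64.97 + 29.0374
Y = 94.0074

94.0074


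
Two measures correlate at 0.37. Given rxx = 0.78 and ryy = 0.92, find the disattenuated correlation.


r_corrected = rxy / sqrt(rxx * ryy)
= 0.37 / sqrt(0.78 * 0.92)
= 0.37 / sqrt(0.7176)
= 0.37 / 0.847113
r_corrected = 0.4368

0.4368


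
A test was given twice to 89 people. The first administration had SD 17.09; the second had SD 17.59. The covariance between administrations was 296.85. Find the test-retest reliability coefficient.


r = cov(X,Y) / (SD_X * SD_Y)
r = 296.85 / (17.09 * 17.59)
r = 296.85 / 300.6131
r = 0.9875

0.9875


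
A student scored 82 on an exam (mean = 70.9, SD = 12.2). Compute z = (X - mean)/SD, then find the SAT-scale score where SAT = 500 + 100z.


z = (X - mean) / SD = (82 - 70.9) / 12.2
z = 11.1 / 12.2
z = 0.9098
SAT-scale = SAT = 500 + 100z
Carry z at full precision (z = 11.1 / 12.2) into the conversion:
SAT-scale = 500 + 100 * (11.1 / 12.2) = 500 + 1110 / 12.2
SAT-scale = 500 + 90.9836
SAT-scale = 590.9836

590.9836


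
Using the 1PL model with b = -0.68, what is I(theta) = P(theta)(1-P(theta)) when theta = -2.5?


P = 1/(1+exp(-(-2.5--0.68))) = 0.1394
I = P*(1-P) = 0.1394 * 0.8606
I = 0.12

0.12


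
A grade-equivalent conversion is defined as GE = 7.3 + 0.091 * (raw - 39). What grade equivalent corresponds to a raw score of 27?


raw - median = 27 - 39 = -12
slope * diff = 0.091 * -12 = -1.092
GE = 7.3 + -1.092
GE = 6.208

6.208


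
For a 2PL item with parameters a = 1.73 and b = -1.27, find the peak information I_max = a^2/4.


For 2PL, max info at theta = b = -1.27
I_max = a^2 / 4 = 1.73^2 / 4
= 2.9929 / 4
I_max = 0.7482

0.7482


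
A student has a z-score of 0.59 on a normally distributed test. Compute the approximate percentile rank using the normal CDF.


CDF(z) = 0.5 * (1 + erf(z/sqrt(2)))
erf(0.4172) = 0.4448
CDF = 0.7224
Percentile rank = 0.7224 * 100 = 72.24

72.24


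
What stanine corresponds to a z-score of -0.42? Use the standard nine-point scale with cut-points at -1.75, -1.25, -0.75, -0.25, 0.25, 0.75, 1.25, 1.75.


Stanine boundaries: [-1.75, -1.25, -0.75, -0.25, 0.25, 0.75, 1.25, 1.75]
z = -0.42
Check each boundary:
  z >= -1.75 -> could be stanine 2
  z >= -1.25 -> could be stanine 3
  z >= -0.75 -> could be stanine 4
  z < -0.25
  z < 0.25
  z < 0.75
  z < 1.25
  z < 1.75
Highest qualifying boundary gives stanine = 4

4


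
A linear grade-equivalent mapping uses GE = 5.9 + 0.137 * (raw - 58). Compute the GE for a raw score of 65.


raw - median = 65 - 58 = 7
slope * diff = 0.137 * 7 = 0.959
GE = 5.9 + 0.959
GE = 6.859

6.859


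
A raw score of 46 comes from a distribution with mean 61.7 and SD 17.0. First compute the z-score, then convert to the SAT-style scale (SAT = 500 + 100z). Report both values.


z = (X - mean) / SD = (46 - 61.7) / 17.0
z = -15.7 / 17.0
z = -0.9235
SAT-scale = SAT = 500 + 100z
Carry z at full precision (z = -15.7 / 17.0) into the conversion:
SAT-scale = 500 + 100 * (-15.7 / 17.0) = 500 + -1570 / 17.0
SAT-scale = 500 + -92.3529
SAT-scale = 407.6471

407.6471


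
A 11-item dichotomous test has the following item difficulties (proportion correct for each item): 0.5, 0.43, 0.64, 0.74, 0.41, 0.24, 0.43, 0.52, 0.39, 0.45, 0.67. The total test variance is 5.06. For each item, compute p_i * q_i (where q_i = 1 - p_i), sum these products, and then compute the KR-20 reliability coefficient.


For each item, compute p_i * q_i:
  Item 1: 0.5 * 0.5 = 0.25
  Item 2: 0.43 * 0.57 = 0.2451
  Item 3: 0.64 * 0.36 = 0.2304
  Item 4: 0.74 * 0.26 = 0.1924
  Item 5: 0.41 * 0.59 = 0.2419
  Item 6: 0.24 * 0.76 = 0.1824
  Item 7: 0.43 * 0.57 = 0.2451
  Item 8: 0.52 * 0.48 = 0.2496
  Item 9: 0.39 * 0.61 = 0.2379
  Item 10: 0.45 * 0.55 = 0.2475
  Item 11: 0.67 * 0.33 = 0.2211
Sum(p_i * q_i) = 0.25 + 0.2451 + 0.2304 + 0.1924 + 0.2419 + 0.1824 + 0.2451 + 0.2496 + 0.2379 + 0.2475 + 0.2211 = 2.5434
KR-20 = (k/(k-1)) * (1 - Sum(p_i*q_i) / Var_total)
= (11/10) * (1 - 2.5434/5.06)
= 1.1 * 0.4974
KR-20 = 0.5471

0.5471


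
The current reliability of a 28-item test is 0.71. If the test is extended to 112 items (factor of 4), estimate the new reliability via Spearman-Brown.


r_new = (n * rxx) / (1 + (n-1) * rxx)
r_new = (4 * 0.71) / (1 + 3 * 0.71)
r_new = 2.84 / 3.13
r_new = 0.9073

0.9073


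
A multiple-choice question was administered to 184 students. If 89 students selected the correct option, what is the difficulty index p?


Item difficulty p = number correct / total examinees
p = 89 / 184
p = 0.4837

0.4837


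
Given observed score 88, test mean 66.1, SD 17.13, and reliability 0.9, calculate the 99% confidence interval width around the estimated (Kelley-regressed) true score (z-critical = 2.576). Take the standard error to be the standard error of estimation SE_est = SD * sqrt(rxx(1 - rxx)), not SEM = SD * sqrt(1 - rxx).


True score estimate = 0.9*88 + 0.1*66.1 = 85.81
SE_est = SD * sqrt(rxx * (1 - rxx)) = 17.13 * sqrt(0.9 * 0.1) = 17.13 * sqrt(0.09) = 5.139
CI = T_est +/- z * SE_est, so width = 2 * z * SE_est = 2 * 2.576 * 5.139
Width = 26.4761

26.4761


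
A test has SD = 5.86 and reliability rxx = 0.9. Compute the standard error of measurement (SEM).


SEM = SD * sqrt(1 - rxx)
SEM = 5.86 * sqrt(1 - 0.9)
SEM = 5.86 * sqrt(0.1) = 5.86 * 0.316228
SEM = 1.8531

1.8531


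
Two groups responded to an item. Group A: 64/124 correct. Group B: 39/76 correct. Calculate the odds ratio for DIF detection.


Odds_A = 64/60 = 1.0667
Odds_B = 39/37 = 1.0541
OR = Odds_A / Odds_B = 1.0667 / 1.0541
Exactly, OR = (64 * 37) / (60 * 39) = 2368 / 2340
OR = 1.012

1.012


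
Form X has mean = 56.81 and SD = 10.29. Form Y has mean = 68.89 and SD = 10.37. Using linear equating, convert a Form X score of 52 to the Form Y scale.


slope = SD_Y / SD_X = 10.37 / 10.29 ~ 1.0078
intercept = mean_Y - slope * mean_X = 68.89 - (10.37 / 10.29) * 56.81 ~ 11.6383
Y = slope * X + intercept. To avoid rounding drift from the rounded slope/intercept, evaluate the equivalent form Y = mean_Y + SD_Y * (X - mean_X) / SD_X at full precision:
Y = 68.89 + 10.37 * (52 - 56.81) / 10.29
Y = 68.89 - 10.37 * 4.81 / 10.29
Y = 68.89 - 49.8797 / 10.29
Y = 68.89 - 4.8474
Y = 64.0426

64.0426


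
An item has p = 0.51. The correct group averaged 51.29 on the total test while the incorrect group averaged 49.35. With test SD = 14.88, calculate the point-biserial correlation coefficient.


q = 1 - p = 0.49
rpb = ((M1 - M0) / SD) * sqrt(p * q)
rpb = ((51.29 - 49.35) / 14.88) * sqrt(0.51 * 0.49)
rpb = 0.0652

0.0652


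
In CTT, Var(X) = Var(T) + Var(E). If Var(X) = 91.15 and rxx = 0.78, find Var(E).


var_true = rxx * var_obs = 0.78 * 91.15 = 71.097
var_error = var_obs - var_true
var_error = 91.15 - 71.097
var_error = 20.053

20.053


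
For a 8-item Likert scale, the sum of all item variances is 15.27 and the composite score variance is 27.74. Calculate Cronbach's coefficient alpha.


alpha = (k/(k-1)) * (1 - sum(si^2)/s_total^2)
= (8/7) * (1 - 15.27/27.74)
alpha = 0.5138

0.5138


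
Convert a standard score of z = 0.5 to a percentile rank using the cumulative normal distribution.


CDF(z) = 0.5 * (1 + erf(z/sqrt(2)))
erf(0.3536) = 0.3829
CDF = 0.6915
Percentile rank = 0.6915 * 100 = 69.15

69.15


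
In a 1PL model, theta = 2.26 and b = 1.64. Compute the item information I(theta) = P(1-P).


P = 1/(1+exp(-(2.26-1.64))) = 0.6502
I = P*(1-P) = 0.6502 * 0.3498
I = 0.2274

0.2274


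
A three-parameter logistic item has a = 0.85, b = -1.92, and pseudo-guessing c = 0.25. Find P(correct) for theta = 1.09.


logit = 0.85*(1.09 - -1.92) = 2.5585
P* = 1/(1 + exp(-2.5585)) = 0.9281
P = 0.25 + (1 - 0.25) * 0.9281
P = 0.9461

0.9461


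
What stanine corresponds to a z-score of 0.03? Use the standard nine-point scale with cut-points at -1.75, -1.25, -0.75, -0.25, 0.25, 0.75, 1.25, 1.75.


Stanine boundaries: [-1.75, -1.25, -0.75, -0.25, 0.25, 0.75, 1.25, 1.75]
z = 0.03
Check each boundary:
  z >= -1.75 -> could be stanine 2
  z >= -1.25 -> could be stanine 3
  z >= -0.75 -> could be stanine 4
  z >= -0.25 -> could be stanine 5
  z < 0.25
  z < 0.75
  z < 1.25
  z < 1.75
Highest qualifying boundary gives stanine = 5

5


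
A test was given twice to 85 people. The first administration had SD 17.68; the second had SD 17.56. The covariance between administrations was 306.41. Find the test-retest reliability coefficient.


r = cov(X,Y) / (SD_X * SD_Y)
r = 306.41 / (17.68 * 17.56)
r = 306.41 / 310.4608
r = 0.987

0.987


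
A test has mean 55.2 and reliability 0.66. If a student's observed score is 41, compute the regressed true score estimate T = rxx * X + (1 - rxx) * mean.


T_est = rxx * X + (1 - rxx) * mean
T_est = 0.66 * 41 + 0.34 * 55.2
T_est = 27.06 + 18.768
T_est = 45.828

45.828


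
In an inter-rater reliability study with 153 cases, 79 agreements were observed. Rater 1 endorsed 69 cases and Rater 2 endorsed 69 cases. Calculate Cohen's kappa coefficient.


P_o = 79/153 = 0.51634
P_e = (69*69 + 84*84) / 23409 = 0.504806
kappa = (P_o - P_e) / (1 - P_e)
kappa = (0.51634 - 0.504806) / (1 - 0.504806)
kappa = 0.0233

0.0233


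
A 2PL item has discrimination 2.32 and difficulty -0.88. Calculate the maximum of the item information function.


For 2PL, max info at theta = b = -0.88
I_max = a^2 / 4 = 2.32^2 / 4
= 5.3824 / 4
I_max = 1.3456

1.3456


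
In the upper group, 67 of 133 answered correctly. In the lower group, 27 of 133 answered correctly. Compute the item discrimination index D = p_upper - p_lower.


p_upper = 67/133 = 0.5038
p_lower = 27/133 = 0.203
D = 0.5038 - 0.203 = 0.3008

0.3008


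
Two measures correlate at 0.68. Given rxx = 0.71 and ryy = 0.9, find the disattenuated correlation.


r_corrected = rxy / sqrt(rxx * ryy)
= 0.68 / sqrt(0.71 * 0.9)
= 0.68 / sqrt(0.639)
= 0.68 / 0.799375
r_corrected = 0.8507

0.8507


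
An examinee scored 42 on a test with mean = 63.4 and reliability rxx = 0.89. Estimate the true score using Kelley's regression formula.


T_est = rxx * X + (1 - rxx) * mean
T_est = 0.89 * 42 + 0.11 * 63.4
T_est = 37.38 + 6.974
T_est = 44.354

44.354


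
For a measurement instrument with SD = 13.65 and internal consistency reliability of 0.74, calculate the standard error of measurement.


SEM = SD * sqrt(1 - rxx)
SEM = 13.65 * sqrt(1 - 0.74)
SEM = 13.65 * sqrt(0.26) = 13.65 * 0.509902
SEM = 6.9602

6.9602


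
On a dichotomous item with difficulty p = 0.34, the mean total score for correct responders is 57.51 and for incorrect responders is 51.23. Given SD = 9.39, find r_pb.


q = 1 - p = 0.66
rpb = ((M1 - M0) / SD) * sqrt(p * q)
rpb = ((57.51 - 51.23) / 9.39) * sqrt(0.34 * 0.66)
rpb = 0.3168

0.3168


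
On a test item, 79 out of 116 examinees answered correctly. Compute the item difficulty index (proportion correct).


Item difficulty p = number correct / total examinees
p = 79 / 116
p = 0.681

0.681


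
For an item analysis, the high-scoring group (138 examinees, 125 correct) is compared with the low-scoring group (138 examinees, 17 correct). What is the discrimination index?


p_upper = 125/138 = 0.9058
p_lower = 17/138 = 0.1232
D = 0.9058 - 0.1232 = 0.7826

0.7826


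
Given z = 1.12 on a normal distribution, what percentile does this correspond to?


CDF(z) = 0.5 * (1 + erf(z/sqrt(2)))
erf(0.792) = 0.7373
CDF = 0.8686
Percentile rank = 0.8686 * 100 = 86.86

86.86


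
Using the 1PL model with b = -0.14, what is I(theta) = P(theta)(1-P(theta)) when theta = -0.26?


P = 1/(1+exp(-(-0.26--0.14))) = 0.47
I = P*(1-P) = 0.47 * 0.53
I = 0.2491

0.2491


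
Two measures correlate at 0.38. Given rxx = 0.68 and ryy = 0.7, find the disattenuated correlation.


r_corrected = rxy / sqrt(rxx * ryy)
= 0.38 / sqrt(0.68 * 0.7)
= 0.38 / sqrt(0.476)
= 0.38 / 0.689928
r_corrected = 0.5508

0.5508


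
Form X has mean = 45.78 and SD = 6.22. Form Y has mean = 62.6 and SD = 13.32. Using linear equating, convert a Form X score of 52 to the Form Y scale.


slope = SD_Y / SD_X = 13.32 / 6.22 ~ 2.1415
intercept = mean_Y - slope * mean_X = 62.6 - (13.32 / 6.22) * 45.78 ~ -35.4369
Y = slope * X + intercept. To avoid rounding drift from the rounded slope/intercept, evaluate the equivalent form Y = mean_Y + SD_Y * (X - mean_X) / SD_X at full precision:
Y = 62.6 + 13.32 * (52 - 45.78) / 6.22
Y = 62.6 + 13.32 * 6.22 / 6.22
Y = 62.6 + 82.8504 / 6.22
Y = 62.6 + 13.32
Y = 75.92

75.92


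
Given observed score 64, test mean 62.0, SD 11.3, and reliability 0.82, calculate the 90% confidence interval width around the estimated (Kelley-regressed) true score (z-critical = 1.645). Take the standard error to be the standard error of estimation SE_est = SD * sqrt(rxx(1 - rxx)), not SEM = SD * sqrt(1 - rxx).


True score estimate = 0.82*64 + 0.18*62.0 = 63.64
SE_est = SD * sqrt(rxx * (1 - rxx)) = 11.3 * sqrt(0.82 * 0.18) = 11.3 * sqrt(0.1476) = 4.341318
CI = T_est +/- z * SE_est, so width = 2 * z * SE_est = 2 * 1.645 * 4.341318
Width = 14.2829

14.2829


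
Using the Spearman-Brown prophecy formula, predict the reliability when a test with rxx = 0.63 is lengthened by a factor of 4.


r_new = (n * rxx) / (1 + (n-1) * rxx)
r_new = (4 * 0.63) / (1 + 3 * 0.63)
r_new = 2.52 / 2.89
r_new = 0.872

0.872


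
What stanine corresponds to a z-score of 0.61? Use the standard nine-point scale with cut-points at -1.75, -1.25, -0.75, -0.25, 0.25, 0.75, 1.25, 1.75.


Stanine boundaries: [-1.75, -1.25, -0.75, -0.25, 0.25, 0.75, 1.25, 1.75]
z = 0.61
Check each boundary:
  z >= -1.75 -> could be stanine 2
  z >= -1.25 -> could be stanine 3
  z >= -0.75 -> could be stanine 4
  z >= -0.25 -> could be stanine 5
  z >= 0.25 -> could be stanine 6
  z < 0.75
  z < 1.25
  z < 1.75
Highest qualifying boundary gives stanine = 6

6


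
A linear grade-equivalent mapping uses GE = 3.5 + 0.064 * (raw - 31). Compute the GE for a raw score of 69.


raw - median = 69 - 31 = 38
slope * diff = 0.064 * 38 = 2.432
GE = 3.5 + 2.432
GE = 5.932

5.932


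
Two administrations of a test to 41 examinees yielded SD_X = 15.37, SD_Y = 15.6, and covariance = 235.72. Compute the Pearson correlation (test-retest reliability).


r = cov(X,Y) / (SD_X * SD_Y)
r = 235.72 / (15.37 * 15.6)
r = 235.72 / 239.772
r = 0.9831

0.9831


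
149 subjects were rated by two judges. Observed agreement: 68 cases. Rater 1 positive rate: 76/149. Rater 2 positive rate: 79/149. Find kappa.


P_o = 68/149 = 0.456376
P_e = (76*79 + 73*70) / 22201 = 0.500608
kappa = (P_o - P_e) / (1 - P_e)
kappa = (0.456376 - 0.500608) / (1 - 0.500608)
kappa = -0.0886

-0.0886


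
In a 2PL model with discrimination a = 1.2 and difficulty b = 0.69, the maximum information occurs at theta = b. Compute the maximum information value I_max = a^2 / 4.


For 2PL, max info at theta = b = 0.69
I_max = a^2 / 4 = 1.2^2 / 4
= 1.44 / 4
I_max = 0.36

0.36


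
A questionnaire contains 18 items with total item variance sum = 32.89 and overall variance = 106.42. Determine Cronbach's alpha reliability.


alpha = (k/(k-1)) * (1 - sum(si^2)/s_total^2)
= (18/17) * (1 - 32.89/106.42)
alpha = 0.7316

0.7316


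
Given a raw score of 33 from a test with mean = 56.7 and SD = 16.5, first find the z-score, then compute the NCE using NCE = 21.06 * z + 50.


z = (X - mean) / SD = (33 - 56.7) / 16.5
z = -23.7 / 16.5
z = -1.4364
NCE = NCE = 21.06z + 50
Carry z at full precision (z = -23.7 / 16.5) into the conversion:
NCE = 21.06 * (-23.7 / 16.5) + 50 = -499.122 / 16.5 + 50
NCE = -30.2498 + 50
NCE = 19.7502

19.7502


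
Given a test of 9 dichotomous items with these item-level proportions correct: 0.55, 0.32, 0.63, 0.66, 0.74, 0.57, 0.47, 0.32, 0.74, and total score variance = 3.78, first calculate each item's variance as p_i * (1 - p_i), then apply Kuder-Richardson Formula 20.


For each item, compute p_i * q_i:
  Item 1: 0.55 * 0.45 = 0.2475
  Item 2: 0.32 * 0.68 = 0.2176
  Item 3: 0.63 * 0.37 = 0.2331
  Item 4: 0.66 * 0.34 = 0.2244
  Item 5: 0.74 * 0.26 = 0.1924
  Item 6: 0.57 * 0.43 = 0.2451
  Item 7: 0.47 * 0.53 = 0.2491
  Item 8: 0.32 * 0.68 = 0.2176
  Item 9: 0.74 * 0.26 = 0.1924
Sum(p_i * q_i) = 0.2475 + 0.2176 + 0.2331 + 0.2244 + 0.1924 + 0.2451 + 0.2491 + 0.2176 + 0.1924 = 2.0192
KR-20 = (k/(k-1)) * (1 - Sum(p_i*q_i) / Var_total)
= (9/8) * (1 - 2.0192/3.78)
= 1.125 * 0.4658
KR-20 = 0.524

0.524


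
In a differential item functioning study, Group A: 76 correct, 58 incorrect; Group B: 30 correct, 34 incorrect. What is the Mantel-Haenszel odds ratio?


Odds_A = 76/58 = 1.3103
Odds_B = 30/34 = 0.8824
OR = Odds_A / Odds_B = 1.3103 / 0.8824
Exactly, OR = (76 * 34) / (58 * 30) = 2584 / 1740
OR = 1.4851

1.4851


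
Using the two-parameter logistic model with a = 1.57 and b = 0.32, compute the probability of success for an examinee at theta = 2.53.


a*(theta - b) = 1.57 * (2.53 - 0.32) = 3.4697
exp(-3.4697) = 0.0311
P = 1 / (1 + 0.0311)
P = 0.9698

0.9698


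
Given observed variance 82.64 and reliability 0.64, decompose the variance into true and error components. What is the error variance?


var_true = rxx * var_obs = 0.64 * 82.64 = 52.8896
var_error = var_obs - var_true
var_error = 82.64 - 52.8896
var_error = 29.7504

29.7504


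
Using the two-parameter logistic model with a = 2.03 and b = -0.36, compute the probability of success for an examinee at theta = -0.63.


a*(theta - b) = 2.03 * (-0.63 - -0.36) = -0.5481
exp(--0.5481) = 1.73
P = 1 / (1 + 1.73)
P = 0.3663

0.3663


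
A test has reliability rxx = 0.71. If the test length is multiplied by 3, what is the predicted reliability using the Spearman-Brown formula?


r_new = (n * rxx) / (1 + (n-1) * rxx)
r_new = (3 * 0.71) / (1 + 2 * 0.71)
r_new = 2.13 / 2.42
r_new = 0.8802

0.8802


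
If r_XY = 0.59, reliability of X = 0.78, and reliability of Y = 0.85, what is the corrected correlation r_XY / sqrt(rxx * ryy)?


r_corrected = rxy / sqrt(rxx * ryy)
= 0.59 / sqrt(0.78 * 0.85)
= 0.59 / sqrt(0.663)
= 0.59 / 0.814248
r_corrected = 0.7246

0.7246


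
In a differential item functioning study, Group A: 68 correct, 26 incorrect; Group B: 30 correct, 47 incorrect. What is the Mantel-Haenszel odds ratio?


Odds_A = 68/26 = 2.6154
Odds_B = 30/47 = 0.6383
OR = Odds_A / Odds_B = 2.6154 / 0.6383
Exactly, OR = (68 * 47) / (26 * 30) = 3196 / 780
OR = 4.0974

4.0974


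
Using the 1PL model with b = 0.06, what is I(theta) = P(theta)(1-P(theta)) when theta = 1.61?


P = 1/(1+exp(-(1.61-0.06))) = 0.8249
I = P*(1-P) = 0.8249 * 0.1751
I = 0.1444

0.1444


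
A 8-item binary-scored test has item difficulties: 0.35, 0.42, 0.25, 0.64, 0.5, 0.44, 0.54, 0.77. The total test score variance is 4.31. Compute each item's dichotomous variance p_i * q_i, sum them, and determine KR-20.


For each item, compute p_i * q_i:
  Item 1: 0.35 * 0.65 = 0.2275
  Item 2: 0.42 * 0.58 = 0.2436
  Item 3: 0.25 * 0.75 = 0.1875
  Item 4: 0.64 * 0.36 = 0.2304
  Item 5: 0.5 * 0.5 = 0.25
  Item 6: 0.44 * 0.56 = 0.2464
  Item 7: 0.54 * 0.46 = 0.2484
  Item 8: 0.77 * 0.23 = 0.1771
Sum(p_i * q_i) = 0.2275 + 0.2436 + 0.1875 + 0.2304 + 0.25 + 0.2464 + 0.2484 + 0.1771 = 1.8109
KR-20 = (k/(k-1)) * (1 - Sum(p_i*q_i) / Var_total)
= (8/7) * (1 - 1.8109/4.31)
= 1.1429 * 0.5798
KR-20 = 0.6627

0.6627


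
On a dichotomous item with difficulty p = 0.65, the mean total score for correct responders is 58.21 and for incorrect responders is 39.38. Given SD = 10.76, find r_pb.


q = 1 - p = 0.35
rpb = ((M1 - M0) / SD) * sqrt(p * q)
rpb = ((58.21 - 39.38) / 10.76) * sqrt(0.65 * 0.35)
rpb = 0.8347

0.8347


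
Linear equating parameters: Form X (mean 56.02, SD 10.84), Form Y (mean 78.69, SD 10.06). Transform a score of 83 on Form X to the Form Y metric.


slope = SD_Y / SD_X = 10.06 / 10.84 ~ 0.928
intercept = mean_Y - slope * mean_X = 78.69 - (10.06 / 10.84) * 56.02 ~ 26.701
Y = slope * X + intercept. To avoid rounding drift from the rounded slope/intercept, evaluate the equivalent form Y = mean_Y + SD_Y * (X - mean_X) / SD_X at full precision:
Y = 78.69 + 10.06 * (83 - 56.02) / 10.84
Y = 78.69 + 10.06 * 26.98 / 10.84
Y = 78.69 + 271.4188 / 10.84
Y = 78.69 + 25.0386
Y = 103.7286

103.7286


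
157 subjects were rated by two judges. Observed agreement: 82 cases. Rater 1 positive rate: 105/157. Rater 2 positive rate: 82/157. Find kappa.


P_o = 82/157 = 0.522293
P_e = (105*82 + 52*75) / 24649 = 0.507526
kappa = (P_o - P_e) / (1 - P_e)
kappa = (0.522293 - 0.507526) / (1 - 0.507526)
kappa = 0.03

0.03


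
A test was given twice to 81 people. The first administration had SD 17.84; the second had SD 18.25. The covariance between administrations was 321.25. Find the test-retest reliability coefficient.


r = cov(X,Y) / (SD_X * SD_Y)
r = 321.25 / (17.84 * 18.25)
r = 321.25 / 325.58
r = 0.9867

0.9867


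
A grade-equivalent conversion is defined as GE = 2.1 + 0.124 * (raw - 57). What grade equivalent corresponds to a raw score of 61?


raw - median = 61 - 57 = 4
slope * diff = 0.124 * 4 = 0.496
GE = 2.1 + 0.496
GE = 2.596

2.596


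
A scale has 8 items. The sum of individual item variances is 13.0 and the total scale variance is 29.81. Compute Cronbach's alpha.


alpha = (k/(k-1)) * (1 - sum(si^2)/s_total^2)
= (8/7) * (1 - 13.0/29.81)
alpha = 0.6445

0.6445


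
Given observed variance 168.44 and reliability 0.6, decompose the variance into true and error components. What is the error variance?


var_true = rxx * var_obs = 0.6 * 168.44 = 101.064
var_error = var_obs - var_true
var_error = 168.44 - 101.064
var_error = 67.376

67.376


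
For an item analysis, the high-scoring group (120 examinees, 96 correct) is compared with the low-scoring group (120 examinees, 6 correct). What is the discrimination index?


p_upper = 96/120 = 0.8
p_lower = 6/120 = 0.05
D = 0.8 - 0.05 = 0.75

0.75


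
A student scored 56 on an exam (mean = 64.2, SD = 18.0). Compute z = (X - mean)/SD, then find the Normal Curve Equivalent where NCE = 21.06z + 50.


z = (X - mean) / SD = (56 - 64.2) / 18.0
z = -8.2 / 18.0
z = -0.4556
NCE = NCE = 21.06z + 50
Carry z at full precision (z = -8.2 / 18.0) into the conversion:
NCE = 21.06 * (-8.2 / 18.0) + 50 = -172.692 / 18.0 + 50
NCE = -9.594 + 50
NCE = 40.406

40.406


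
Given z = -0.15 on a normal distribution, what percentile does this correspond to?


CDF(z) = 0.5 * (1 + erf(z/sqrt(2)))
erf(-0.1061) = -0.1192
CDF = 0.4404
Percentile rank = 0.4404 * 100 = 44.04

44.04


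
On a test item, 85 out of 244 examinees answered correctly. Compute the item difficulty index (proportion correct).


Item difficulty p = number correct / total examinees
p = 85 / 244
p = 0.3484

0.3484


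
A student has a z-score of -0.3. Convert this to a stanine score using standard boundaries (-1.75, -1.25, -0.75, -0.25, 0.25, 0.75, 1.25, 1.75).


Stanine boundaries: [-1.75, -1.25, -0.75, -0.25, 0.25, 0.75, 1.25, 1.75]
z = -0.3
Check each boundary:
  z >= -1.75 -> could be stanine 2
  z >= -1.25 -> could be stanine 3
  z >= -0.75 -> could be stanine 4
  z < -0.25
  z < 0.25
  z < 0.75
  z < 1.25
  z < 1.75
Highest qualifying boundary gives stanine = 4

4


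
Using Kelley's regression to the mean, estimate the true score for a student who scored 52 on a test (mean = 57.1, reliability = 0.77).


T_est = rxx * X + (1 - rxx) * mean
T_est = 0.77 * 52 + 0.23 * 57.1
T_est = 40.04 + 13.133
T_est = 53.173

53.173


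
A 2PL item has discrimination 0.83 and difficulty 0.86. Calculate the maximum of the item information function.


For 2PL, max info at theta = b = 0.86
I_max = a^2 / 4 = 0.83^2 / 4
= 0.6889 / 4
I_max = 0.1722

0.1722


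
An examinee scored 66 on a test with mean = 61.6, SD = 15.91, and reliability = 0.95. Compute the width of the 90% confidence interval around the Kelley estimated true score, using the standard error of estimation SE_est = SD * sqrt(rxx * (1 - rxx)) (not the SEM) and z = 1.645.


True score estimate = 0.95*66 + 0.05*61.6 = 65.78
SE_est = SD * sqrt(rxx * (1 - rxx)) = 15.91 * sqrt(0.95 * 0.05) = 15.91 * sqrt(0.0475) = 3.467504
CI = T_est +/- z * SE_est, so width = 2 * z * SE_est = 2 * 1.645 * 3.467504
Width = 11.4081

11.4081


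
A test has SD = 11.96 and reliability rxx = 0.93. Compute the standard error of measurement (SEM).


SEM = SD * sqrt(1 - rxx)
SEM = 11.96 * sqrt(1 - 0.93)
SEM = 11.96 * sqrt(0.07) = 11.96 * 0.264575
SEM = 3.1643

3.1643


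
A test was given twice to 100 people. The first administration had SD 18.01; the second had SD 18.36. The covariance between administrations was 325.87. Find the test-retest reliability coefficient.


r = cov(X,Y) / (SD_X * SD_Y)
r = 325.87 / (18.01 * 18.36)
r = 325.87 / 330.6636
r = 0.9855

0.9855


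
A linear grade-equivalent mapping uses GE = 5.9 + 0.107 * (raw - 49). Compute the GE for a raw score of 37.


raw - median = 37 - 49 = -12
slope * diff = 0.107 * -12 = -1.284
GE = 5.9 + -1.284
GE = 4.616

4.616


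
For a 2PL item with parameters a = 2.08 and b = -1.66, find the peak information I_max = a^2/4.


For 2PL, max info at theta = b = -1.66
I_max = a^2 / 4 = 2.08^2 / 4
= 4.3264 / 4
I_max = 1.0816

1.0816


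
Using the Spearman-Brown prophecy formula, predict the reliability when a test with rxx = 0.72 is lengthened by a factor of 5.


r_new = (n * rxx) / (1 + (n-1) * rxx)
r_new = (5 * 0.72) / (1 + 4 * 0.72)
r_new = 3.6 / 3.88
r_new = 0.9278

0.9278


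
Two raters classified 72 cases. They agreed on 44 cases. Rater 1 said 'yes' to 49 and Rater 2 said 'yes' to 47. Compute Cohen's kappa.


P_o = 44/72 = 0.611111
P_e = (49*47 + 23*25) / 5184 = 0.55517
kappa = (P_o - P_e) / (1 - P_e)
kappa = (0.611111 - 0.55517) / (1 - 0.55517)
kappa = 0.1258

0.1258


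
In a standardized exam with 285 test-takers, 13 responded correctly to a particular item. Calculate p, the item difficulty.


Item difficulty p = number correct / total examinees
p = 13 / 285
p = 0.0456

0.0456


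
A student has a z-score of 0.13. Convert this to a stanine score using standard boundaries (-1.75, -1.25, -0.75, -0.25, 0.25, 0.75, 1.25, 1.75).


Stanine boundaries: [-1.75, -1.25, -0.75, -0.25, 0.25, 0.75, 1.25, 1.75]
z = 0.13
Check each boundary:
  z >= -1.75 -> could be stanine 2
  z >= -1.25 -> could be stanine 3
  z >= -0.75 -> could be stanine 4
  z >= -0.25 -> could be stanine 5
  z < 0.25
  z < 0.75
  z < 1.25
  z < 1.75
Highest qualifying boundary gives stanine = 5

5


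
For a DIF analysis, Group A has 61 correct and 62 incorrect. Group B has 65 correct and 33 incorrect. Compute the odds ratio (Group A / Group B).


Odds_A = 61/62 = 0.9839
Odds_B = 65/33 = 1.9697
OR = Odds_A / Odds_B = 0.9839 / 1.9697
Exactly, OR = (61 * 33) / (62 * 65) = 2013 / 4030
OR = 0.4995

0.4995


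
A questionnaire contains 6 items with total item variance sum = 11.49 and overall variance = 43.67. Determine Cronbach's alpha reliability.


alpha = (k/(k-1)) * (1 - sum(si^2)/s_total^2)
= (6/5) * (1 - 11.49/43.67)
alpha = 0.8843

0.8843


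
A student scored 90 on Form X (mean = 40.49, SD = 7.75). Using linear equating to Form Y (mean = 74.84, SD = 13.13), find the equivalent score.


slope = SD_Y / SD_X = 13.13 / 7.75 ~ 1.6942
intercept = mean_Y - slope * mean_X = 74.84 - (13.13 / 7.75) * 40.49 ~ 6.2421
Y = slope * X + intercept. To avoid rounding drift from the rounded slope/intercept, evaluate the equivalent form Y = mean_Y + SD_Y * (X - mean_X) / SD_X at full precision:
Y = 74.84 + 13.13 * (90 - 40.49) / 7.75
Y = 74.84 + 13.13 * 49.51 / 7.75
Y = 74.84 + 650.0663 / 7.75
Y = 74.84 + 83.8795
Y = 158.7195

158.7195


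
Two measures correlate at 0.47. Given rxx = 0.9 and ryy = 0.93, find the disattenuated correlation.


r_corrected = rxy / sqrt(rxx * ryy)
= 0.47 / sqrt(0.9 * 0.93)
= 0.47 / sqrt(0.837)
= 0.47 / 0.914877
r_corrected = 0.5137

0.5137


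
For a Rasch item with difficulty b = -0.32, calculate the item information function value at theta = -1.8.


P = 1/(1+exp(-(-1.8--0.32))) = 0.1854
I = P*(1-P) = 0.1854 * 0.8146
I = 0.151

0.151


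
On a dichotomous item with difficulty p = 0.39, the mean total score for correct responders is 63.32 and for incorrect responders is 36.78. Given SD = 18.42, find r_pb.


q = 1 - p = 0.61
rpb = ((M1 - M0) / SD) * sqrt(p * q)
rpb = ((63.32 - 36.78) / 18.42) * sqrt(0.39 * 0.61)
rpb = 0.7028

0.7028


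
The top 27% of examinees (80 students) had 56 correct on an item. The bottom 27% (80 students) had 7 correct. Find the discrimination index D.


p_upper = 56/80 = 0.7
p_lower = 7/80 = 0.0875
D = 0.7 - 0.0875 = 0.6125

0.6125


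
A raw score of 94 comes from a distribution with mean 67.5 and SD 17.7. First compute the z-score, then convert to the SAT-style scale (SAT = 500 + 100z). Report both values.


z = (X - mean) / SD = (94 - 67.5) / 17.7
z = 26.5 / 17.7
z = 1.4972
SAT-scale = SAT = 500 + 100z
Carry z at full precision (z = 26.5 / 17.7) into the conversion:
SAT-scale = 500 + 100 * (26.5 / 17.7) = 500 + 2650 / 17.7
SAT-scale = 500 + 149.7175
SAT-scale = 649.7175

649.7175


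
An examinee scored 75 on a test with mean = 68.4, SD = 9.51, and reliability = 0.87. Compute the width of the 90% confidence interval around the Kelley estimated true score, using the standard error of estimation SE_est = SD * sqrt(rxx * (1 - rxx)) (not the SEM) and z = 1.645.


True score estimate = 0.87*75 + 0.13*68.4 = 74.142
SE_est = SD * sqrt(rxx * (1 - rxx)) = 9.51 * sqrt(0.87 * 0.13) = 9.51 * sqrt(0.1131) = 3.198246
CI = T_est +/- z * SE_est, so width = 2 * z * SE_est = 2 * 1.645 * 3.198246
Width = 10.5222

10.5222


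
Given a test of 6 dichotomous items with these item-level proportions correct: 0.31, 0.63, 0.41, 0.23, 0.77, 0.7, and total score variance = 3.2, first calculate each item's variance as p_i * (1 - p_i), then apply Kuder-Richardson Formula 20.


For each item, compute p_i * q_i:
  Item 1: 0.31 * 0.69 = 0.2139
  Item 2: 0.63 * 0.37 = 0.2331
  Item 3: 0.41 * 0.59 = 0.2419
  Item 4: 0.23 * 0.77 = 0.1771
  Item 5: 0.77 * 0.23 = 0.1771
  Item 6: 0.7 * 0.3 = 0.21
Sum(p_i * q_i) = 0.2139 + 0.2331 + 0.2419 + 0.1771 + 0.1771 + 0.21 = 1.2531
KR-20 = (k/(k-1)) * (1 - Sum(p_i*q_i) / Var_total)
= (6/5) * (1 - 1.2531/3.2)
= 1.2 * 0.6084
KR-20 = 0.7301

0.7301


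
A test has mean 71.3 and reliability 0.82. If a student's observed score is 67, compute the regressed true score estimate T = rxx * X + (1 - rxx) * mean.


T_est = rxx * X + (1 - rxx) * mean
T_est = 0.82 * 67 + 0.18 * 71.3
T_est = 54.94 + 12.834
T_est = 67.774

67.774
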